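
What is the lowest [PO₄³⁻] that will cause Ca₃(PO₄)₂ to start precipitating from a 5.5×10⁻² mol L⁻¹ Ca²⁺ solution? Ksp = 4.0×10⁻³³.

4.9×10⁻¹⁵ M

Precipitation begins when Q = Ksp.
Ca₃(PO₄)₂(s) ⇌ 3 Ca²⁺(aq) + 2 PO₄³⁻(aq)
Ksp = [Ca²⁺]^3[PO₄³⁻]^2 = [PO₄³⁻]^2(5.5×10⁻²)^3
[PO₄³⁻]^2 = 4.0×10⁻³³ / (5.5×10⁻²)^3 = 2.4×10⁻²⁹
[PO₄³⁻] = 4.9×10⁻¹⁵ mol L⁻¹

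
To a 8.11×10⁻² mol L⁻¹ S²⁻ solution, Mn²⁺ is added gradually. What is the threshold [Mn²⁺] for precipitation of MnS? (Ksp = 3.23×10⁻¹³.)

Each salt precipitates once Q = Ksp for that salt.
MnS(s) ⇌ Mn²⁺(aq) + S²⁻(aq)
Ksp = [Mn²⁺][S²⁻] = [Mn²⁺](8.11×10⁻²)
[Mn²⁺] = 3.23×10⁻¹³ / (8.11×10⁻²) = 3.98×10⁻¹²
[Mn²⁺] = 3.98×10⁻¹² mol L⁻¹

3.98×10⁻¹² M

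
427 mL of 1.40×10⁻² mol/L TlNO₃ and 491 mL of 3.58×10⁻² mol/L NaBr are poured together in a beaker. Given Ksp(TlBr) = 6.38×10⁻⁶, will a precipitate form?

Total volume after mixing = 427 + 491 = 918 mL.
[Tl⁺] = (1.40×10⁻²)(427)/918 = 6.51×10⁻³ mol/L
[Br⁻] = (3.58×10⁻²)(491)/918 = 1.91×10⁻² mol/L
Q = [Tl⁺][Br⁻] = 1.25×10⁻⁴
Because Q > Ksp (1.25×10⁻⁴ vs 6.38×10⁻⁶), a precipitate of TlBr forms.

Yes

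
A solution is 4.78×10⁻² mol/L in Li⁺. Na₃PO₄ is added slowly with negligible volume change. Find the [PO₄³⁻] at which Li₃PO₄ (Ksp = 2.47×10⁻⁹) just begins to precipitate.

2.26×10⁻⁵ M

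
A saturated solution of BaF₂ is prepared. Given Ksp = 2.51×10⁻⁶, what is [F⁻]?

1.71×10⁻² M

BaF₂(s) ⇌ Ba²⁺(aq) + 2 F⁻(aq)
Call the molar solubility s, so that [Ba²⁺] = s and [F⁻] = 2s.
Ksp = [Ba²⁺][F⁻]^2 = s · (2s)^2 = 4s^3 = 2.51×10⁻⁶
s = 8.56×10⁻³ M
[F⁻] = 2s = 1.71×10⁻² M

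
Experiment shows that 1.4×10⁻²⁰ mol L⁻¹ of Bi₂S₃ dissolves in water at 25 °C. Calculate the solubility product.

Ksp = 5.8×10⁻⁹⁸

Bi₂S₃(s) ⇌ 2 Bi³⁺(aq) + 3 S²⁻(aq)
For each mole of Bi₂S₃ that dissolves per liter, [Bi³⁺] = 2s and [S²⁻] = 3s; let s denote this solubility.
Ksp = [Bi³⁺]^2[S²⁻]^3 = (2s)^2 · (3s)^3 = 108s^5
Ksp = 108 × (1.4×10⁻²⁰)^5 = 5.8×10⁻⁹⁸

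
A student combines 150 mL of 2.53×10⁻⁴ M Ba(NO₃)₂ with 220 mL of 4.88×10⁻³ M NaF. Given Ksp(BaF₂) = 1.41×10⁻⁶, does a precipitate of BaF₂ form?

No

The combined volume is 370 mL.
[Ba²⁺] = (2.53×10⁻⁴)(150)/370 = 1.03×10⁻⁴ M
[F⁻] = (4.88×10⁻³)(220)/370 = 2.90×10⁻³ M
Q = [Ba²⁺][F⁻]^2 = 8.64×10⁻¹⁰
Q < Ksp (8.64×10⁻¹⁰ vs 1.41×10⁻⁶); the solution remains unsaturated and no precipitate forms.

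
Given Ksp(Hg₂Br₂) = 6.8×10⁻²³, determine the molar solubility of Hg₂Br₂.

2.6×10⁻⁸ M

Hg₂Br₂(s) ⇌ Hg₂²⁺(aq) + 2 Br⁻(aq)
If s mol/L of Hg₂Br₂ dissolves, [Hg₂²⁺] = s and [Br⁻] = 2s.
Ksp = [Hg₂²⁺][Br⁻]^2 = s · (2s)^2 = 4s^3
4s^3 = 6.8×10⁻²³  ⇒  s^3 = 1.7×10⁻²³
s = (1.7×10⁻²³)^(1/3) = 2.6×10⁻⁸ mol L⁻¹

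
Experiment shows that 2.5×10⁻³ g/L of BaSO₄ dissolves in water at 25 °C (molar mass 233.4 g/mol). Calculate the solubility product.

s = (2.5×10⁻³ g L⁻¹)/(233.4 g mol⁻¹) = 1.071×10⁻⁵ M
BaSO₄(s) ⇌ Ba²⁺(aq) + SO₄²⁻(aq)
With molar solubility s: [Ba²⁺] = s, [SO₄²⁻] = s.
Ksp = [Ba²⁺][SO₄²⁻] = s · s = s^2
Ksp = (1.071×10⁻⁵)^2 = 1.1×10⁻¹⁰

Ksp = 1.1×10⁻¹⁰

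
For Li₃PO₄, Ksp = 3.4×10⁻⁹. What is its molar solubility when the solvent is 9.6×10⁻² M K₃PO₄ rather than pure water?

1.1×10⁻³ M

Li₃PO₄(s) ⇌ 3 Li⁺(aq) + PO₄³⁻(aq)
Let s be the solubility of Li₃PO₄ here. The common ion gives [PO₄³⁻] ≈ 9.6×10⁻² M, and [Li⁺] = 3s.
Ksp = [Li⁺]^3[PO₄³⁻] = (3s)^3(9.6×10⁻²)
(3s)^3 = 3.4×10⁻⁹ / (9.6×10⁻²) = 3.5×10⁻⁸
s = 1.1×10⁻³ M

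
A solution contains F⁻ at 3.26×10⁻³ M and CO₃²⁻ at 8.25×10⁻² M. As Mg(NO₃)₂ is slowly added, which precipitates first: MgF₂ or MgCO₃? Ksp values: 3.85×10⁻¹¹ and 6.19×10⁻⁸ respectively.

Precipitation of each salt begins when its ion product equals Ksp.
For MgF₂: [Mg²⁺] = (Ksp/[F⁻]^2) = 3.62×10⁻⁶ M
For MgCO₃: [Mg²⁺] = (Ksp/[CO₃²⁻]) = 7.50×10⁻⁷ M
The smaller threshold [Mg²⁺] is reached first, so MgCO₃ precipitates first.

MgCO₃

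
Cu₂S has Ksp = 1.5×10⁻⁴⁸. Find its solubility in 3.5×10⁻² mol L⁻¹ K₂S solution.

3.3×10⁻²⁴ M

Cu₂S(s) ⇌ 2 Cu⁺(aq) + S²⁻(aq)
With S²⁻ already at 3.5×10⁻² mol L⁻¹ and s small, take [S²⁻] ≈ 3.5×10⁻² mol L⁻¹ and [Cu⁺] = 2s.
Ksp = [Cu⁺]^2[S²⁻] = (2s)^2(3.5×10⁻²)
(2s)^2 = 1.5×10⁻⁴⁸ / (3.5×10⁻²) = 4.3×10⁻⁴⁷
s = 3.3×10⁻²⁴ mol L⁻¹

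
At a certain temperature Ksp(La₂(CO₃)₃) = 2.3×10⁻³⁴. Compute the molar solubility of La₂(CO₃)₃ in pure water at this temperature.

La₂(CO₃)₃(s) ⇌ 2 La³⁺(aq) + 3 CO₃²⁻(aq)
If s mol/L of La₂(CO₃)₃ dissolves, [La³⁺] = 2s and [CO₃²⁻] = 3s.
Ksp = [La³⁺]^2[CO₃²⁻]^3 = (2s)^2 · (3s)^3 = 108s^5
108s^5 = 2.3×10⁻³⁴  ⇒  s^5 = 2.1×10⁻³⁶
Taking the 5th root, s = 7.3×10⁻⁸ M.

7.3×10⁻⁸ M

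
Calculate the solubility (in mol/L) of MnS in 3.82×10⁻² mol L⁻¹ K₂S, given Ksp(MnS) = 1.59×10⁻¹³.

MnS(s) ⇌ Mn²⁺(aq) + S²⁻(aq)
Let s be the solubility of MnS here. The common ion gives [S²⁻] ≈ 3.82×10⁻² mol L⁻¹, and [Mn²⁺] = s.
Ksp = [Mn²⁺][S²⁻] = s(3.82×10⁻²)
s = 1.59×10⁻¹³ / (3.82×10⁻²) = 4.16×10⁻¹²
s = 4.16×10⁻¹² mol L⁻¹

4.16×10⁻¹² M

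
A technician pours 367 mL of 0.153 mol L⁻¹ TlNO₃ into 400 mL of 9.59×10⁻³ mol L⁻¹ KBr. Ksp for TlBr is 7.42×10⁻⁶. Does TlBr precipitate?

Yes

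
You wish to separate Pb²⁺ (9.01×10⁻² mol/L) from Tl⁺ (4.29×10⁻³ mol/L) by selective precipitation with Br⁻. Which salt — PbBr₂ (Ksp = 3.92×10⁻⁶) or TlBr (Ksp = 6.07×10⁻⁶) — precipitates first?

TlBr

Precipitation of each salt begins when its ion product equals Ksp.
For PbBr₂: [Br⁻] = (Ksp/[Pb²⁺])^(1/2) = 6.60×10⁻³ mol/L
For TlBr: [Br⁻] = (Ksp/[Tl⁺]) = 1.41×10⁻³ mol/L
TlBr requires the lower [Br⁻], so it precipitates first.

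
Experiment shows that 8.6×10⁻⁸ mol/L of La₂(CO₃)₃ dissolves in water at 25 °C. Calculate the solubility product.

La₂(CO₃)₃(s) ⇌ 2 La³⁺(aq) + 3 CO₃²⁻(aq)
If s mol/L of La₂(CO₃)₃ dissolves, [La³⁺] = 2s and [CO₃²⁻] = 3s.
Ksp = [La³⁺]^2[CO₃²⁻]^3 = (2s)^2 · (3s)^3 = 108s^5
Ksp = 108 × (8.6×10⁻⁸)^5 = 5.1×10⁻³⁴

Ksp = 5.1×10⁻³⁴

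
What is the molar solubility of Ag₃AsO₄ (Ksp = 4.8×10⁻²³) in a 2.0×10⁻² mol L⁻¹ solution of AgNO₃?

6.0×10⁻¹⁸ M

Ag₃AsO₄(s) ⇌ 3 Ag⁺(aq) + AsO₄³⁻(aq)
The solution already contains Ag⁺ at 2.0×10⁻² mol L⁻¹. Let s be the molar solubility of Ag₃AsO₄.
[Ag⁺] ≈ 2.0×10⁻² mol L⁻¹ (common ion dominates); [AsO₄³⁻] = s.
Ksp = [Ag⁺]^3[AsO₄³⁻] = (2.0×10⁻²)^3s
s = 4.8×10⁻²³ / (2.0×10⁻²)^3 = 6.0×10⁻¹⁸
s = 6.0×10⁻¹⁸ mol L⁻¹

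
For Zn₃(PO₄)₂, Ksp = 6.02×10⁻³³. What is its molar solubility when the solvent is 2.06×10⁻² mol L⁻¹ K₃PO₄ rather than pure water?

Zn₃(PO₄)₂(s) ⇌ 3 Zn²⁺(aq) + 2 PO₄³⁻(aq)
With PO₄³⁻ already at 2.06×10⁻² mol L⁻¹ and s small, take [PO₄³⁻] ≈ 2.06×10⁻² mol L⁻¹ and [Zn²⁺] = 3s.
Ksp = [Zn²⁺]^3[PO₄³⁻]^2 = (3s)^3(2.06×10⁻²)^2
(3s)^3 = 6.02×10⁻³³ / (2.06×10⁻²)^2 = 1.42×10⁻²⁹
s = 8.07×10⁻¹¹ mol L⁻¹

8.07×10⁻¹¹ M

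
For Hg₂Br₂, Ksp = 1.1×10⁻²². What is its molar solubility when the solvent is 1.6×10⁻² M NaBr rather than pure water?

Hg₂Br₂(s) ⇌ Hg₂²⁺(aq) + 2 Br⁻(aq)
Let s be the solubility of Hg₂Br₂ here. The common ion gives [Br⁻] ≈ 1.6×10⁻² M, and [Hg₂²⁺] = s.
Ksp = [Hg₂²⁺][Br⁻]^2 = s(1.6×10⁻²)^2
s = 1.1×10⁻²² / (1.6×10⁻²)^2 = 4.3×10⁻¹⁹
s = 4.3×10⁻¹⁹ M

4.3×10⁻¹⁹ M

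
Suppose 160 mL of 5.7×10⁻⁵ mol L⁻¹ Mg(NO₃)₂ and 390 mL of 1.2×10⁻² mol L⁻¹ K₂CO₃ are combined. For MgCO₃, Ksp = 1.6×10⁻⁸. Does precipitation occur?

Yes

After mixing, V = 160 mL + 390 mL = 550 mL.
[Mg²⁺] = (5.7×10⁻⁵)(160)/550 = 1.7×10⁻⁵ mol L⁻¹
[CO₃²⁻] = (1.2×10⁻²)(390)/550 = 8.5×10⁻³ mol L⁻¹
Q = [Mg²⁺][CO₃²⁻] = 1.4×10⁻⁷
Since Q (1.4×10⁻⁷) exceeds Ksp (1.6×10⁻⁸), MgCO₃ will precipitate.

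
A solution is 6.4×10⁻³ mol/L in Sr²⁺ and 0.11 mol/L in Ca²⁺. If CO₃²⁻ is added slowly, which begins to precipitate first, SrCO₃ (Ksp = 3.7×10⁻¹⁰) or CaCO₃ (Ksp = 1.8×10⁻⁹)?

A salt starts to precipitate once the ion product Q reaches its Ksp.
For SrCO₃: [CO₃²⁻] = (Ksp/[Sr²⁺]) = 5.8×10⁻⁸ mol/L
For CaCO₃: [CO₃²⁻] = (Ksp/[Ca²⁺]) = 1.6×10⁻⁸ mol/L
The smaller threshold [CO₃²⁻] is reached first, so CaCO₃ precipitates first.

CaCO₃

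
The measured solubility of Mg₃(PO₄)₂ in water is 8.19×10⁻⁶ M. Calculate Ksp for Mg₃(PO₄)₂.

Ksp = 3.98×10⁻²⁴

Mg₃(PO₄)₂(s) ⇌ 3 Mg²⁺(aq) + 2 PO₄³⁻(aq)
Let s be the molar solubility. Then [Mg²⁺] = 3s and [PO₄³⁻] = 2s.
Ksp = [Mg²⁺]^3[PO₄³⁻]^2 = (3s)^3 · (2s)^2 = 108s^5
Ksp = 108 × (8.19×10⁻⁶)^5 = 3.98×10⁻²⁴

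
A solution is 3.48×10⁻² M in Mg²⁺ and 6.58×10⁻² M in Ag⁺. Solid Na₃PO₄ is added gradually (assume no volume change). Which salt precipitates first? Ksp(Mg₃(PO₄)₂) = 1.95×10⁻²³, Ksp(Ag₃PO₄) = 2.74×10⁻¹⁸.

Ag₃PO₄

The threshold for precipitation is Q = Ksp.
For Mg₃(PO₄)₂: [PO₄³⁻] = (Ksp/[Mg²⁺]^3)^(1/2) = 6.80×10⁻¹⁰ M
For Ag₃PO₄: [PO₄³⁻] = (Ksp/[Ag⁺]^3) = 9.62×10⁻¹⁵ M
Since Ag₃PO₄ needs less PO₄³⁻ to reach saturation, it precipitates first.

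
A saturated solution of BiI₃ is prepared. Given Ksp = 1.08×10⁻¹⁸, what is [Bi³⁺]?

BiI₃(s) ⇌ Bi³⁺(aq) + 3 I⁻(aq)
Let s be the molar solubility. Then [Bi³⁺] = s and [I⁻] = 3s.
Ksp = [Bi³⁺][I⁻]^3 = s · (3s)^3 = 27s^4 = 1.08×10⁻¹⁸
s = 1.41×10⁻⁵ M
[Bi³⁺] = s = 1.41×10⁻⁵ M

1.41×10⁻⁵ M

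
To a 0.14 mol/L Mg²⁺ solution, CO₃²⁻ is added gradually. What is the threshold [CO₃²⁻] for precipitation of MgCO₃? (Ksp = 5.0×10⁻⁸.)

3.6×10⁻⁷ M

A salt starts to precipitate once the ion product Q reaches its Ksp.
MgCO₃(s) ⇌ Mg²⁺(aq) + CO₃²⁻(aq)
Ksp = [Mg²⁺][CO₃²⁻] = [CO₃²⁻](0.14)
[CO₃²⁻] = 5.0×10⁻⁸ / (0.14) = 3.6×10⁻⁷
[CO₃²⁻] = 3.6×10⁻⁷ mol/L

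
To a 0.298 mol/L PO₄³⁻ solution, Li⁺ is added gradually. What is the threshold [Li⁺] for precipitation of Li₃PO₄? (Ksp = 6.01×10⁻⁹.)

2.72×10⁻³ M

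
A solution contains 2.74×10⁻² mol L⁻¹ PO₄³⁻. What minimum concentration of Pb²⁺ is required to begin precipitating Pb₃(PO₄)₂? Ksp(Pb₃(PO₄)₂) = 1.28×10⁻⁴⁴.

2.57×10⁻¹⁴ M

Precipitation begins when Q = Ksp.
Pb₃(PO₄)₂(s) ⇌ 3 Pb²⁺(aq) + 2 PO₄³⁻(aq)
Ksp = [Pb²⁺]^3[PO₄³⁻]^2 = [Pb²⁺]^3(2.74×10⁻²)^2
[Pb²⁺]^3 = 1.28×10⁻⁴⁴ / (2.74×10⁻²)^2 = 1.70×10⁻⁴¹
[Pb²⁺] = 2.57×10⁻¹⁴ mol L⁻¹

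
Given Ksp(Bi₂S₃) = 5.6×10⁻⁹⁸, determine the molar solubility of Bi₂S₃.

1.4×10⁻²⁰ M

Bi₂S₃(s) ⇌ 2 Bi³⁺(aq) + 3 S²⁻(aq)
Call the molar solubility s, so that [Bi³⁺] = 2s and [S²⁻] = 3s.
Ksp = [Bi³⁺]^2[S²⁻]^3 = (2s)^2 · (3s)^3 = 108s^5
108s^5 = 5.6×10⁻⁹⁸  ⇒  s^5 = 5.2×10⁻¹⁰⁰
s = 1.4×10⁻²⁰ mol/L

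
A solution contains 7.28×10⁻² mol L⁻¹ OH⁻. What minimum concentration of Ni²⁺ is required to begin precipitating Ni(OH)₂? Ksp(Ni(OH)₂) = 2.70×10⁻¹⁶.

5.09×10⁻¹⁴ M

Precipitation begins when Q = Ksp.
Ni(OH)₂(s) ⇌ Ni²⁺(aq) + 2 OH⁻(aq)
Ksp = [Ni²⁺][OH⁻]^2 = [Ni²⁺](7.28×10⁻²)^2
[Ni²⁺] = 2.70×10⁻¹⁶ / (7.28×10⁻²)^2 = 5.09×10⁻¹⁴
[Ni²⁺] = 5.09×10⁻¹⁴ mol L⁻¹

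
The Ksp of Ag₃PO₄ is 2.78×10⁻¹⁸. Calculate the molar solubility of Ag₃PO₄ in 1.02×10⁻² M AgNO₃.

Ag₃PO₄(s) ⇌ 3 Ag⁺(aq) + PO₄³⁻(aq)
Let s be the solubility of Ag₃PO₄ here. The common ion gives [Ag⁺] ≈ 1.02×10⁻² M, and [PO₄³⁻] = s.
Ksp = [Ag⁺]^3[PO₄³⁻] = (1.02×10⁻²)^3s
s = 2.78×10⁻¹⁸ / (1.02×10⁻²)^3 = 2.62×10⁻¹²
s = 2.62×10⁻¹² M

2.62×10⁻¹² M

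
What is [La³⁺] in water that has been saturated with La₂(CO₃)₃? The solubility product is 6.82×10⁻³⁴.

1.82×10⁻⁷ M

La₂(CO₃)₃(s) ⇌ 2 La³⁺(aq) + 3 CO₃²⁻(aq)
With molar solubility s: [La³⁺] = 2s, [CO₃²⁻] = 3s.
Ksp = [La³⁺]^2[CO₃²⁻]^3 = (2s)^2 · (3s)^3 = 108s^5 = 6.82×10⁻³⁴
s = 9.12×10⁻⁸ mol/L
[La³⁺] = 2s = 1.82×10⁻⁷ mol/L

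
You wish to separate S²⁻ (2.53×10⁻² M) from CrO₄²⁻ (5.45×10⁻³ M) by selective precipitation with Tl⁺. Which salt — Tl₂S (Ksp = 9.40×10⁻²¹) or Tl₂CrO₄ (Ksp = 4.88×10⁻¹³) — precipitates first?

Tl₂S

The threshold for precipitation is Q = Ksp.
For Tl₂S: [Tl⁺] = (Ksp/[S²⁻])^(1/2) = 6.10×10⁻¹⁰ M
For Tl₂CrO₄: [Tl⁺] = (Ksp/[CrO₄²⁻])^(1/2) = 9.46×10⁻⁶ M
The smaller threshold [Tl⁺] is reached first, so Tl₂S precipitates first.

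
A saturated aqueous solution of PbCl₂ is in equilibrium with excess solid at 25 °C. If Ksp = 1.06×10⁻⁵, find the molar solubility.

1.38×10⁻² M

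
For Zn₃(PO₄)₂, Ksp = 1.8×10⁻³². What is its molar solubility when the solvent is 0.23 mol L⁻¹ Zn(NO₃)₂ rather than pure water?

6.1×10⁻¹⁶ M

Zn₃(PO₄)₂(s) ⇌ 3 Zn²⁺(aq) + 2 PO₄³⁻(aq)
With Zn²⁺ already at 0.23 mol L⁻¹ and s small, take [Zn²⁺] ≈ 0.23 mol L⁻¹ and [PO₄³⁻] = 2s.
Ksp = [Zn²⁺]^3[PO₄³⁻]^2 = (0.23)^3(2s)^2
(2s)^2 = 1.8×10⁻³² / (0.23)^3 = 1.5×10⁻³⁰
s = 6.1×10⁻¹⁶ mol L⁻¹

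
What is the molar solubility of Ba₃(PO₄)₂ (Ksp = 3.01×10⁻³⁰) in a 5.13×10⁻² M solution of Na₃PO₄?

3.49×10⁻¹⁰ M

Ba₃(PO₄)₂(s) ⇌ 3 Ba²⁺(aq) + 2 PO₄³⁻(aq)
Let s be the solubility of Ba₃(PO₄)₂ here. The common ion gives [PO₄³⁻] ≈ 5.13×10⁻² M, and [Ba²⁺] = 3s.
Ksp = [Ba²⁺]^3[PO₄³⁻]^2 = (3s)^3(5.13×10⁻²)^2
(3s)^3 = 3.01×10⁻³⁰ / (5.13×10⁻²)^2 = 1.14×10⁻²⁷
s = 3.49×10⁻¹⁰ M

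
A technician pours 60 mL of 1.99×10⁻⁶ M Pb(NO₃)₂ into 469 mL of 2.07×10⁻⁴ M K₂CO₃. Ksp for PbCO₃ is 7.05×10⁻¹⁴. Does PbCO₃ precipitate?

After mixing, V = 60 mL + 469 mL = 529 mL.
[Pb²⁺] = (1.99×10⁻⁶)(60)/529 = 2.26×10⁻⁷ M
[CO₃²⁻] = (2.07×10⁻⁴)(469)/529 = 1.84×10⁻⁴ M
Q = [Pb²⁺][CO₃²⁻] = 4.14×10⁻¹¹
Q = 4.14×10⁻¹¹ > Ksp = 7.05×10⁻¹⁴, so the solution is supersaturated and PbCO₃ precipitates.

Yes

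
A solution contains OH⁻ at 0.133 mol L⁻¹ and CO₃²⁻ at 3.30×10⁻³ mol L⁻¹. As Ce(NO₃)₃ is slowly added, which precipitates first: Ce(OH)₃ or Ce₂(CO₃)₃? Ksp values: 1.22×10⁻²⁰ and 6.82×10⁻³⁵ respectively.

Ce(OH)₃

A salt starts to precipitate once the ion product Q reaches its Ksp.
For Ce(OH)₃: [Ce³⁺] = (Ksp/[OH⁻]^3) = 5.19×10⁻¹⁸ mol L⁻¹
For Ce₂(CO₃)₃: [Ce³⁺] = (Ksp/[CO₃²⁻]^3)^(1/2) = 4.36×10⁻¹⁴ mol L⁻¹
Ce(OH)₃ requires the lower [Ce³⁺], so it precipitates first.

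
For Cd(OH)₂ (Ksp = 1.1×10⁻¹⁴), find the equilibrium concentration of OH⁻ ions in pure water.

Cd(OH)₂(s) ⇌ Cd²⁺(aq) + 2 OH⁻(aq)
For each mole of Cd(OH)₂ that dissolves per liter, [Cd²⁺] = s and [OH⁻] = 2s; let s denote this solubility.
Ksp = [Cd²⁺][OH⁻]^2 = s · (2s)^2 = 4s^3 = 1.1×10⁻¹⁴
s = 1.4×10⁻⁵ mol/L
[OH⁻] = 2s = 2.8×10⁻⁵ mol/L

2.8×10⁻⁵ M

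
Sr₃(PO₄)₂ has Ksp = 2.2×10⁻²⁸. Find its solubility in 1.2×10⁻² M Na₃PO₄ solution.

3.8×10⁻⁹ M

Sr₃(PO₄)₂(s) ⇌ 3 Sr²⁺(aq) + 2 PO₄³⁻(aq)
PO₄³⁻ is already present at 1.2×10⁻² M. If s mol/L of Sr₃(PO₄)₂ dissolves, [Sr²⁺] = 3s while [PO₄³⁻] ≈ 1.2×10⁻² M.
Ksp = [Sr²⁺]^3[PO₄³⁻]^2 = (3s)^3(1.2×10⁻²)^2
(3s)^3 = 2.2×10⁻²⁸ / (1.2×10⁻²)^2 = 1.5×10⁻²⁴
s = 3.8×10⁻⁹ M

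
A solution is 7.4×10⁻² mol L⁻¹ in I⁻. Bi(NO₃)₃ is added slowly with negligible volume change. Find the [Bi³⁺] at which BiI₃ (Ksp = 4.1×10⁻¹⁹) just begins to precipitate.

1.0×10⁻¹⁵ M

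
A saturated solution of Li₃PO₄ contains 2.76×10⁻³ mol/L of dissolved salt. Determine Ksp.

Ksp = 1.57×10⁻⁹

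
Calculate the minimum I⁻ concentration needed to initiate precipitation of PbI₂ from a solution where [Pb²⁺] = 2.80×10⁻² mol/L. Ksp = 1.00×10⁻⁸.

5.98×10⁻⁴ M

Each salt precipitates once Q = Ksp for that salt.
PbI₂(s) ⇌ Pb²⁺(aq) + 2 I⁻(aq)
Ksp = [Pb²⁺][I⁻]^2 = [I⁻]^2(2.80×10⁻²)
[I⁻]^2 = 1.00×10⁻⁸ / (2.80×10⁻²) = 3.57×10⁻⁷
[I⁻] = 5.98×10⁻⁴ mol/L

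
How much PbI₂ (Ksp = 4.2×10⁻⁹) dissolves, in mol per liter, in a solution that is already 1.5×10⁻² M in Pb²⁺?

PbI₂(s) ⇌ Pb²⁺(aq) + 2 I⁻(aq)
Pb²⁺ is already present at 1.5×10⁻² M. If s mol/L of PbI₂ dissolves, [I⁻] = 2s while [Pb²⁺] ≈ 1.5×10⁻² M.
Ksp = [Pb²⁺][I⁻]^2 = (1.5×10⁻²)(2s)^2
(2s)^2 = 4.2×10⁻⁹ / (1.5×10⁻²) = 2.8×10⁻⁷
s = 2.6×10⁻⁴ M

2.6×10⁻⁴ M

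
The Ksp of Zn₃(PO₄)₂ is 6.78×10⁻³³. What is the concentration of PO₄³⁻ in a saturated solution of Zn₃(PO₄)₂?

Zn₃(PO₄)₂(s) ⇌ 3 Zn²⁺(aq) + 2 PO₄³⁻(aq)
With molar solubility s: [Zn²⁺] = 3s, [PO₄³⁻] = 2s.
Ksp = [Zn²⁺]^3[PO₄³⁻]^2 = (3s)^3 · (2s)^2 = 108s^5 = 6.78×10⁻³³
s = 1.44×10⁻⁷ M
[PO₄³⁻] = 2s = 2.89×10⁻⁷ M

2.89×10⁻⁷ M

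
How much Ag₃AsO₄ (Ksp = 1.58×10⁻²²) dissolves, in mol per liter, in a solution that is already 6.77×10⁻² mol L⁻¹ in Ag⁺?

Ag₃AsO₄(s) ⇌ 3 Ag⁺(aq) + AsO₄³⁻(aq)
The solution already contains Ag⁺ at 6.77×10⁻² mol L⁻¹. Let s be the molar solubility of Ag₃AsO₄.
[Ag⁺] ≈ 6.77×10⁻² mol L⁻¹ (common ion dominates); [AsO₄³⁻] = s.
Ksp = [Ag⁺]^3[AsO₄³⁻] = (6.77×10⁻²)^3s
s = 1.58×10⁻²² / (6.77×10⁻²)^3 = 5.09×10⁻¹⁹
s = 5.09×10⁻¹⁹ mol L⁻¹

5.09×10⁻¹⁹ M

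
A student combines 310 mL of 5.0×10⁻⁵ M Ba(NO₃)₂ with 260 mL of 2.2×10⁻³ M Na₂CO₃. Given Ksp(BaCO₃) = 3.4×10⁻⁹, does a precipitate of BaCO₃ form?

Yes

The combined volume is 570 mL.
[Ba²⁺] = (5.0×10⁻⁵)(310)/570 = 2.7×10⁻⁵ M
[CO₃²⁻] = (2.2×10⁻³)(260)/570 = 1.0×10⁻³ M
Q = [Ba²⁺][CO₃²⁻] = 2.7×10⁻⁸
Since Q (2.7×10⁻⁸) exceeds Ksp (3.4×10⁻⁹), BaCO₃ will precipitate.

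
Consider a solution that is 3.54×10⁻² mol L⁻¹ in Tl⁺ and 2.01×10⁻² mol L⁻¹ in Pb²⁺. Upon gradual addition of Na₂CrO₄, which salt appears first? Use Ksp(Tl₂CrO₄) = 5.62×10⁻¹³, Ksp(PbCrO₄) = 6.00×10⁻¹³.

PbCrO₄

Each salt precipitates once Q = Ksp for that salt.
For Tl₂CrO₄: [CrO₄²⁻] = (Ksp/[Tl⁺]^2) = 4.48×10⁻¹⁰ mol L⁻¹
For PbCrO₄: [CrO₄²⁻] = (Ksp/[Pb²⁺]) = 2.99×10⁻¹¹ mol L⁻¹
The smaller threshold [CrO₄²⁻] is reached first, so PbCrO₄ precipitates first.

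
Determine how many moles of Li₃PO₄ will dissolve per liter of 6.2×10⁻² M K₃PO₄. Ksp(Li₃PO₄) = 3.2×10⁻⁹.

1.2×10⁻³ M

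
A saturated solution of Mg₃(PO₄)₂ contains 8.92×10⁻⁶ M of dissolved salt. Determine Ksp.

Ksp = 6.10×10⁻²⁴

Mg₃(PO₄)₂(s) ⇌ 3 Mg²⁺(aq) + 2 PO₄³⁻(aq)
Call the molar solubility s, so that [Mg²⁺] = 3s and [PO₄³⁻] = 2s.
Ksp = [Mg²⁺]^3[PO₄³⁻]^2 = (3s)^3 · (2s)^2 = 108s^5
Ksp = 108 × (8.92×10⁻⁶)^5 = 6.10×10⁻²⁴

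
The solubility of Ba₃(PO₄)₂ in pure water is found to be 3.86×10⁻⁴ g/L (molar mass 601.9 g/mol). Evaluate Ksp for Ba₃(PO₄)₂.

Convert to molarity: s = 3.86×10⁻⁴ / 601.9 = 6.4130×10⁻⁷ mol/L
Ba₃(PO₄)₂(s) ⇌ 3 Ba²⁺(aq) + 2 PO₄³⁻(aq)
Call the molar solubility s, so that [Ba²⁺] = 3s and [PO₄³⁻] = 2s.
Ksp = [Ba²⁺]^3[PO₄³⁻]^2 = (3s)^3 · (2s)^2 = 108s^5
Ksp = 108 × (6.4130×10⁻⁷)^5 = 1.17×10⁻²⁹

Ksp = 1.17×10⁻²⁹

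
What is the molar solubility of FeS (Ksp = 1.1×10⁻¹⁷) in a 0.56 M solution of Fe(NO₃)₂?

FeS(s) ⇌ Fe²⁺(aq) + S²⁻(aq)
With Fe²⁺ already at 0.56 M and s small, take [Fe²⁺] ≈ 0.56 M and [S²⁻] = s.
Ksp = [Fe²⁺][S²⁻] = (0.56)s
s = 1.1×10⁻¹⁷ / (0.56) = 2.0×10⁻¹⁷
s = 2.0×10⁻¹⁷ M

2.0×10⁻¹⁷ M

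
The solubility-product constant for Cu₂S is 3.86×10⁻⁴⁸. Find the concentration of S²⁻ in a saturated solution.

9.88×10⁻¹⁷ M

Cu₂S(s) ⇌ 2 Cu⁺(aq) + S²⁻(aq)
Let s be the molar solubility. Then [Cu⁺] = 2s and [S²⁻] = s.
Ksp = [Cu⁺]^2[S²⁻] = (2s)^2 · s = 4s^3 = 3.86×10⁻⁴⁸
s = 9.88×10⁻¹⁷ mol L⁻¹
[S²⁻] = s = 9.88×10⁻¹⁷ mol L⁻¹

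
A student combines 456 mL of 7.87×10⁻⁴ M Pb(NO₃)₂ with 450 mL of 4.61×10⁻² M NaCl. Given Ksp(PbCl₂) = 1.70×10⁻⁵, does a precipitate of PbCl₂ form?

No

The combined volume is 906 mL.
[Pb²⁺] = (7.87×10⁻⁴)(456)/906 = 3.96×10⁻⁴ M
[Cl⁻] = (4.61×10⁻²)(450)/906 = 2.29×10⁻² M
Q = [Pb²⁺][Cl⁻]^2 = 2.08×10⁻⁷
Q = 2.08×10⁻⁷ < Ksp = 1.70×10⁻⁵, so the solution is unsaturated and no precipitate forms.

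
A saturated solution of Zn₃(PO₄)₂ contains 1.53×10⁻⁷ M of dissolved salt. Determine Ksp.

Zn₃(PO₄)₂(s) ⇌ 3 Zn²⁺(aq) + 2 PO₄³⁻(aq)
Let s be the molar solubility. Then [Zn²⁺] = 3s and [PO₄³⁻] = 2s.
Ksp = [Zn²⁺]^3[PO₄³⁻]^2 = (3s)^3 · (2s)^2 = 108s^5
Ksp = 108 × (1.53×10⁻⁷)^5 = 9.05×10⁻³³

Ksp = 9.05×10⁻³³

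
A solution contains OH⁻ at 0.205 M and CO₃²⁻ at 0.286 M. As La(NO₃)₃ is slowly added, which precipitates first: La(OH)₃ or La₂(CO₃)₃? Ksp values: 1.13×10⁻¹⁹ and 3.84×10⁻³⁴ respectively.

Precipitation begins when Q = Ksp.
For La(OH)₃: [La³⁺] = (Ksp/[OH⁻]^3) = 1.31×10⁻¹⁷ M
For La₂(CO₃)₃: [La³⁺] = (Ksp/[CO₃²⁻]^3)^(1/2) = 1.28×10⁻¹⁶ M
The smaller threshold [La³⁺] is reached first, so La(OH)₃ precipitates first.

La(OH)₃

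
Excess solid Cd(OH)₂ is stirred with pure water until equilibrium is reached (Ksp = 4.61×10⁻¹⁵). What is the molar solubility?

1.05×10⁻⁵ M

Cd(OH)₂(s) ⇌ Cd²⁺(aq) + 2 OH⁻(aq)
Let s be the molar solubility. Then [Cd²⁺] = s and [OH⁻] = 2s.
Ksp = [Cd²⁺][OH⁻]^2 = s · (2s)^2 = 4s^3
4s^3 = 4.61×10⁻¹⁵  ⇒  s^3 = 1.15×10⁻¹⁵
s = 1.05×10⁻⁵ mol/L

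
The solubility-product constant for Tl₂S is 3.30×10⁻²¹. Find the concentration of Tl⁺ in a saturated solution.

1.88×10⁻⁷ M

Tl₂S(s) ⇌ 2 Tl⁺(aq) + S²⁻(aq)
With molar solubility s: [Tl⁺] = 2s, [S²⁻] = s.
Ksp = [Tl⁺]^2[S²⁻] = (2s)^2 · s = 4s^3 = 3.30×10⁻²¹
s = 9.38×10⁻⁸ mol L⁻¹
[Tl⁺] = 2s = 1.88×10⁻⁷ mol L⁻¹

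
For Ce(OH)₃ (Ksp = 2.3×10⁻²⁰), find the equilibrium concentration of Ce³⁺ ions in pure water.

Ce(OH)₃(s) ⇌ Ce³⁺(aq) + 3 OH⁻(aq)
With molar solubility s: [Ce³⁺] = s, [OH⁻] = 3s.
Ksp = [Ce³⁺][OH⁻]^3 = s · (3s)^3 = 27s^4 = 2.3×10⁻²⁰
s = 5.4×10⁻⁶ M
[Ce³⁺] = s = 5.4×10⁻⁶ M

5.4×10⁻⁶ M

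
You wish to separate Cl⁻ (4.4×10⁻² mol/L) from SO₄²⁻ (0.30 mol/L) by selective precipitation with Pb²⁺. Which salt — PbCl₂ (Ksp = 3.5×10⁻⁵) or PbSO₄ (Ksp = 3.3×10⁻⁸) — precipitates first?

Precipitation begins when Q = Ksp.
For PbCl₂: [Pb²⁺] = (Ksp/[Cl⁻]^2) = 1.8×10⁻² mol/L
For PbSO₄: [Pb²⁺] = (Ksp/[SO₄²⁻]) = 1.1×10⁻⁷ mol/L
Since PbSO₄ needs less Pb²⁺ to reach saturation, it precipitates first.

PbSO₄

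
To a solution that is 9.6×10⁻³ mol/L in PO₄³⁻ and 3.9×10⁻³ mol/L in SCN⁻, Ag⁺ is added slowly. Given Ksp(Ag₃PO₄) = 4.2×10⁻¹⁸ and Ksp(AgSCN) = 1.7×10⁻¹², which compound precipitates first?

AgSCN

Precipitation begins when Q = Ksp.
For Ag₃PO₄: [Ag⁺] = (Ksp/[PO₄³⁻])^(1/3) = 7.6×10⁻⁶ mol/L
For AgSCN: [Ag⁺] = (Ksp/[SCN⁻]) = 4.4×10⁻¹⁰ mol/L
The smaller threshold [Ag⁺] is reached first, so AgSCN precipitates first.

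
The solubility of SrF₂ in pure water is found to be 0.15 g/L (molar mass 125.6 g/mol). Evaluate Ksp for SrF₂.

s = (0.15 g L⁻¹)/(125.6 g mol⁻¹) = 1.194×10⁻³ M
SrF₂(s) ⇌ Sr²⁺(aq) + 2 F⁻(aq)
Call the molar solubility s, so that [Sr²⁺] = s and [F⁻] = 2s.
Ksp = [Sr²⁺][F⁻]^2 = s · (2s)^2 = 4s^3
Ksp = 4 × (1.194×10⁻³)^3 = 6.8×10⁻⁹

Ksp = 6.8×10⁻⁹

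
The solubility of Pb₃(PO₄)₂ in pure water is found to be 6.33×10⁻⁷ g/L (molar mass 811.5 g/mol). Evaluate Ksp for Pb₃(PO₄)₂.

Molar solubility s = (6.33×10⁻⁷ g/L) / (811.5 g/mol) = 7.8004×10⁻¹⁰ mol/L
Pb₃(PO₄)₂(s) ⇌ 3 Pb²⁺(aq) + 2 PO₄³⁻(aq)
With molar solubility s: [Pb²⁺] = 3s, [PO₄³⁻] = 2s.
Ksp = [Pb²⁺]^3[PO₄³⁻]^2 = (3s)^3 · (2s)^2 = 108s^5
Ksp = 108 × (7.8004×10⁻¹⁰)^5 = 3.12×10⁻⁴⁴

Ksp = 3.12×10⁻⁴⁴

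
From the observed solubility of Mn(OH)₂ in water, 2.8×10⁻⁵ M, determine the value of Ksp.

Ksp = 8.8×10⁻¹⁴

Mn(OH)₂(s) ⇌ Mn²⁺(aq) + 2 OH⁻(aq)
Let s be the molar solubility. Then [Mn²⁺] = s and [OH⁻] = 2s.
Ksp = [Mn²⁺][OH⁻]^2 = s · (2s)^2 = 4s^3
Ksp = 4 × (2.8×10⁻⁵)^3 = 8.8×10⁻¹⁴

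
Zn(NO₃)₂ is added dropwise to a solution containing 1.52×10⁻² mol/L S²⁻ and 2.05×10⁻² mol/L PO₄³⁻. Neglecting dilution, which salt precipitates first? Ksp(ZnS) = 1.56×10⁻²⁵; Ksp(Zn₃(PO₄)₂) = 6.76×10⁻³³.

ZnS

Each salt precipitates once Q = Ksp for that salt.
For ZnS: [Zn²⁺] = (Ksp/[S²⁻]) = 1.03×10⁻²³ mol/L
For Zn₃(PO₄)₂: [Zn²⁺] = (Ksp/[PO₄³⁻]^2)^(1/3) = 2.52×10⁻¹⁰ mol/L
The smaller threshold [Zn²⁺] is reached first, so ZnS precipitates first.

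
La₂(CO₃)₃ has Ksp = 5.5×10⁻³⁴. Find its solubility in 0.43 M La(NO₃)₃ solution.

4.8×10⁻¹² M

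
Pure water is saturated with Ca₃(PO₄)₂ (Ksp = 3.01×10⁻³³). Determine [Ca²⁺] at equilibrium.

3.68×10⁻⁷ M

Ca₃(PO₄)₂(s) ⇌ 3 Ca²⁺(aq) + 2 PO₄³⁻(aq)
If s mol/L of Ca₃(PO₄)₂ dissolves, [Ca²⁺] = 3s and [PO₄³⁻] = 2s.
Ksp = [Ca²⁺]^3[PO₄³⁻]^2 = (3s)^3 · (2s)^2 = 108s^5 = 3.01×10⁻³³
s = 1.23×10⁻⁷ M
[Ca²⁺] = 3s = 3.68×10⁻⁷ M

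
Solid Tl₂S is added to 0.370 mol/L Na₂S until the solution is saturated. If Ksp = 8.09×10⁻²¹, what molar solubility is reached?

7.39×10⁻¹¹ M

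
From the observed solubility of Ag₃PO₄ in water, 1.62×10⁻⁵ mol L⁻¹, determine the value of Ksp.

Ksp = 1.86×10⁻¹⁸

Ag₃PO₄(s) ⇌ 3 Ag⁺(aq) + PO₄³⁻(aq)
For each mole of Ag₃PO₄ that dissolves per liter, [Ag⁺] = 3s and [PO₄³⁻] = s; let s denote this solubility.
Ksp = [Ag⁺]^3[PO₄³⁻] = (3s)^3 · s = 27s^4
Ksp = 27 × (1.62×10⁻⁵)^4 = 1.86×10⁻¹⁸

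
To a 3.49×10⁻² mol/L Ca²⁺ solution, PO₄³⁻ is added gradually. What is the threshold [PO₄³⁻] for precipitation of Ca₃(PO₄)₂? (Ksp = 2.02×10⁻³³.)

6.89×10⁻¹⁵ M

Each salt precipitates once Q = Ksp for that salt.
Ca₃(PO₄)₂(s) ⇌ 3 Ca²⁺(aq) + 2 PO₄³⁻(aq)
Ksp = [Ca²⁺]^3[PO₄³⁻]^2 = [PO₄³⁻]^2(3.49×10⁻²)^3
[PO₄³⁻]^2 = 2.02×10⁻³³ / (3.49×10⁻²)^3 = 4.75×10⁻²⁹
[PO₄³⁻] = 6.89×10⁻¹⁵ mol/L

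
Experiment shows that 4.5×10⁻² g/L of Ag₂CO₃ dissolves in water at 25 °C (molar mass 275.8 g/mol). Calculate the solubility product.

s = (4.5×10⁻² g L⁻¹)/(275.8 g mol⁻¹) = 1.632×10⁻⁴ M
Ag₂CO₃(s) ⇌ 2 Ag⁺(aq) + CO₃²⁻(aq)
If s mol/L of Ag₂CO₃ dissolves, [Ag⁺] = 2s and [CO₃²⁻] = s.
Ksp = [Ag⁺]^2[CO₃²⁻] = (2s)^2 · s = 4s^3
Ksp = 4 × (1.632×10⁻⁴)^3 = 1.7×10⁻¹¹

Ksp = 1.7×10⁻¹¹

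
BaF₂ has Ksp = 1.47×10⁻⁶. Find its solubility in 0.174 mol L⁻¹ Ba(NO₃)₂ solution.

1.45×10⁻³ M

BaF₂(s) ⇌ Ba²⁺(aq) + 2 F⁻(aq)
Let s be the solubility of BaF₂ here. The common ion gives [Ba²⁺] ≈ 0.174 mol L⁻¹, and [F⁻] = 2s.
Ksp = [Ba²⁺][F⁻]^2 = (0.174)(2s)^2
(2s)^2 = 1.47×10⁻⁶ / (0.174) = 8.45×10⁻⁶
s = 1.45×10⁻³ mol L⁻¹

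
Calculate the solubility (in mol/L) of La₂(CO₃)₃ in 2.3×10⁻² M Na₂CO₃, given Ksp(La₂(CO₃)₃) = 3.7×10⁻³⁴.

La₂(CO₃)₃(s) ⇌ 2 La³⁺(aq) + 3 CO₃²⁻(aq)
The solution already contains CO₃²⁻ at 2.3×10⁻² M. Let s be the molar solubility of La₂(CO₃)₃.
[CO₃²⁻] ≈ 2.3×10⁻² M (common ion dominates); [La³⁺] = 2s.
Ksp = [La³⁺]^2[CO₃²⁻]^3 = (2s)^2(2.3×10⁻²)^3
(2s)^2 = 3.7×10⁻³⁴ / (2.3×10⁻²)^3 = 3.0×10⁻²⁹
s = 2.8×10⁻¹⁵ M

2.8×10⁻¹⁵ M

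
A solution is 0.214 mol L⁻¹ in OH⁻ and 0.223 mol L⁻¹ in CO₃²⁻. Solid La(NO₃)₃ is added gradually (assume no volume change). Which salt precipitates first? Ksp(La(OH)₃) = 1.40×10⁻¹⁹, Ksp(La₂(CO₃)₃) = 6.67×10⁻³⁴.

A salt starts to precipitate once the ion product Q reaches its Ksp.
For La(OH)₃: [La³⁺] = (Ksp/[OH⁻]^3) = 1.43×10⁻¹⁷ mol L⁻¹
For La₂(CO₃)₃: [La³⁺] = (Ksp/[CO₃²⁻]^3)^(1/2) = 2.45×10⁻¹⁶ mol L⁻¹
The smaller threshold [La³⁺] is reached first, so La(OH)₃ precipitates first.

La(OH)₃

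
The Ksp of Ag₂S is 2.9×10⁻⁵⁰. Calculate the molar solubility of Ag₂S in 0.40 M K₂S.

1.3×10⁻²⁵ M

Ag₂S(s) ⇌ 2 Ag⁺(aq) + S²⁻(aq)
The solution already contains S²⁻ at 0.40 M. Let s be the molar solubility of Ag₂S.
[S²⁻] ≈ 0.40 M (common ion dominates); [Ag⁺] = 2s.
Ksp = [Ag⁺]^2[S²⁻] = (2s)^2(0.40)
(2s)^2 = 2.9×10⁻⁵⁰ / (0.40) = 7.3×10⁻⁵⁰
s = 1.3×10⁻²⁵ M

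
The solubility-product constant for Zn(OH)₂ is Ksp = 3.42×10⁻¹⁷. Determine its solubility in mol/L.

Zn(OH)₂(s) ⇌ Zn²⁺(aq) + 2 OH⁻(aq)
For each mole of Zn(OH)₂ that dissolves per liter, [Zn²⁺] = s and [OH⁻] = 2s; let s denote this solubility.
Ksp = [Zn²⁺][OH⁻]^2 = s · (2s)^2 = 4s^3
4s^3 = 3.42×10⁻¹⁷  ⇒  s^3 = 8.55×10⁻¹⁸
s = (8.55×10⁻¹⁸)^(1/3) = 2.04×10⁻⁶ mol L⁻¹

2.04×10⁻⁶ M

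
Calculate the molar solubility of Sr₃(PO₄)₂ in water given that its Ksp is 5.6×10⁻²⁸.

1.4×10⁻⁶ M

Sr₃(PO₄)₂(s) ⇌ 3 Sr²⁺(aq) + 2 PO₄³⁻(aq)
If s mol/L of Sr₃(PO₄)₂ dissolves, [Sr²⁺] = 3s and [PO₄³⁻] = 2s.
Ksp = [Sr²⁺]^3[PO₄³⁻]^2 = (3s)^3 · (2s)^2 = 108s^5
108s^5 = 5.6×10⁻²⁸  ⇒  s^5 = 5.2×10⁻³⁰
s = (5.2×10⁻³⁰)^(1/5) = 1.4×10⁻⁶ mol L⁻¹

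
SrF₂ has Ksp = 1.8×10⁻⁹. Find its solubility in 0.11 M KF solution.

1.5×10⁻⁷ M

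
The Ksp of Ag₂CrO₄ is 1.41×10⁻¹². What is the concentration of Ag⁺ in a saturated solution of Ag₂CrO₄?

Ag₂CrO₄(s) ⇌ 2 Ag⁺(aq) + CrO₄²⁻(aq)
For each mole of Ag₂CrO₄ that dissolves per liter, [Ag⁺] = 2s and [CrO₄²⁻] = s; let s denote this solubility.
Ksp = [Ag⁺]^2[CrO₄²⁻] = (2s)^2 · s = 4s^3 = 1.41×10⁻¹²
s = 7.06×10⁻⁵ mol/L
[Ag⁺] = 2s = 1.41×10⁻⁴ mol/L

1.41×10⁻⁴ M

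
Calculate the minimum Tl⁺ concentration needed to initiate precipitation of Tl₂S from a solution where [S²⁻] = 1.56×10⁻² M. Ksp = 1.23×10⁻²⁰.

8.88×10⁻¹⁰ M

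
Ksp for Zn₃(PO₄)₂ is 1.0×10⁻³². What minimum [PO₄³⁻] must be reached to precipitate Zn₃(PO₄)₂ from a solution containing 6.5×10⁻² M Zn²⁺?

6.0×10⁻¹⁵ M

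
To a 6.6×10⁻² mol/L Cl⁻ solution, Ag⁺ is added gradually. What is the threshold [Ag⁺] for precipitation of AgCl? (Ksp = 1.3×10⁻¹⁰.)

Precipitation of each salt begins when its ion product equals Ksp.
AgCl(s) ⇌ Ag⁺(aq) + Cl⁻(aq)
Ksp = [Ag⁺][Cl⁻] = [Ag⁺](6.6×10⁻²)
[Ag⁺] = 1.3×10⁻¹⁰ / (6.6×10⁻²) = 2.0×10⁻⁹
[Ag⁺] = 2.0×10⁻⁹ mol/L

2.0×10⁻⁹ M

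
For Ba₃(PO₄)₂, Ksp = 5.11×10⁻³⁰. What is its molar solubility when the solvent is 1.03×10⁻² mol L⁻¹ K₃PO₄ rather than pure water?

1.21×10⁻⁹ M

Ba₃(PO₄)₂(s) ⇌ 3 Ba²⁺(aq) + 2 PO₄³⁻(aq)
The solution already contains PO₄³⁻ at 1.03×10⁻² mol L⁻¹. Let s be the molar solubility of Ba₃(PO₄)₂.
[PO₄³⁻] ≈ 1.03×10⁻² mol L⁻¹ (common ion dominates); [Ba²⁺] = 3s.
Ksp = [Ba²⁺]^3[PO₄³⁻]^2 = (3s)^3(1.03×10⁻²)^2
(3s)^3 = 5.11×10⁻³⁰ / (1.03×10⁻²)^2 = 4.82×10⁻²⁶
s = 1.21×10⁻⁹ mol L⁻¹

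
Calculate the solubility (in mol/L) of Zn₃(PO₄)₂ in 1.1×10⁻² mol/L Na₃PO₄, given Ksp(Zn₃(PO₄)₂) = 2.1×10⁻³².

1.9×10⁻¹⁰ M

Zn₃(PO₄)₂(s) ⇌ 3 Zn²⁺(aq) + 2 PO₄³⁻(aq)
With PO₄³⁻ already at 1.1×10⁻² mol/L and s small, take [PO₄³⁻] ≈ 1.1×10⁻² mol/L and [Zn²⁺] = 3s.
Ksp = [Zn²⁺]^3[PO₄³⁻]^2 = (3s)^3(1.1×10⁻²)^2
(3s)^3 = 2.1×10⁻³² / (1.1×10⁻²)^2 = 1.7×10⁻²⁸
s = 1.9×10⁻¹⁰ mol/L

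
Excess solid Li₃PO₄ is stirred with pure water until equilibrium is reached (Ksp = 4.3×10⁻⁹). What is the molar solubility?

Li₃PO₄(s) ⇌ 3 Li⁺(aq) + PO₄³⁻(aq)
For each mole of Li₃PO₄ that dissolves per liter, [Li⁺] = 3s and [PO₄³⁻] = s; let s denote this solubility.
Ksp = [Li⁺]^3[PO₄³⁻] = (3s)^3 · s = 27s^4
27s^4 = 4.3×10⁻⁹  ⇒  s^4 = 1.6×10⁻¹⁰
Taking the 4th root, s = 3.6×10⁻³ mol L⁻¹.

3.6×10⁻³ M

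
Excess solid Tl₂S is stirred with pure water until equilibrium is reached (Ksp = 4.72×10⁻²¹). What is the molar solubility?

Tl₂S(s) ⇌ 2 Tl⁺(aq) + S²⁻(aq)
With molar solubility s: [Tl⁺] = 2s, [S²⁻] = s.
Ksp = [Tl⁺]^2[S²⁻] = (2s)^2 · s = 4s^3
4s^3 = 4.72×10⁻²¹  ⇒  s^3 = 1.18×10⁻²¹
s = 1.06×10⁻⁷ mol L⁻¹

1.06×10⁻⁷ M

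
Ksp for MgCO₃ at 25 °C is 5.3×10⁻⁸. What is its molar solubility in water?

2.3×10⁻⁴ M

MgCO₃(s) ⇌ Mg²⁺(aq) + CO₃²⁻(aq)
Let s be the molar solubility. Then [Mg²⁺] = s and [CO₃²⁻] = s.
Ksp = [Mg²⁺][CO₃²⁻] = s · s = s^2
s^2 = 5.3×10⁻⁸
s = 2.3×10⁻⁴ mol/L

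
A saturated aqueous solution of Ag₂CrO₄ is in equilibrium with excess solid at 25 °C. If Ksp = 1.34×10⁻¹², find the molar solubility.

6.95×10⁻⁵ M

Ag₂CrO₄(s) ⇌ 2 Ag⁺(aq) + CrO₄²⁻(aq)
If s mol/L of Ag₂CrO₄ dissolves, [Ag⁺] = 2s and [CrO₄²⁻] = s.
Ksp = [Ag⁺]^2[CrO₄²⁻] = (2s)^2 · s = 4s^3
4s^3 = 1.34×10⁻¹²  ⇒  s^3 = 3.35×10⁻¹³
Taking the 3rd root, s = 6.95×10⁻⁵ mol/L.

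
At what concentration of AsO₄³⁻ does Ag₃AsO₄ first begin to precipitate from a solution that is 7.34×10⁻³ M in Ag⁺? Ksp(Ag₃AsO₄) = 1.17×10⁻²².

2.96×10⁻¹⁶ M

Precipitation begins when Q = Ksp.
Ag₃AsO₄(s) ⇌ 3 Ag⁺(aq) + AsO₄³⁻(aq)
Ksp = [Ag⁺]^3[AsO₄³⁻] = [AsO₄³⁻](7.34×10⁻³)^3
[AsO₄³⁻] = 1.17×10⁻²² / (7.34×10⁻³)^3 = 2.96×10⁻¹⁶
[AsO₄³⁻] = 2.96×10⁻¹⁶ M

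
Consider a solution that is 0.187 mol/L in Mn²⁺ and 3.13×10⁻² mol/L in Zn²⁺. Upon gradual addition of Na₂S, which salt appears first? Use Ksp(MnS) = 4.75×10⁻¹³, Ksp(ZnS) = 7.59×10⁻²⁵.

ZnS

Precipitation begins when Q = Ksp.
For MnS: [S²⁻] = (Ksp/[Mn²⁺]) = 2.54×10⁻¹² mol/L
For ZnS: [S²⁻] = (Ksp/[Zn²⁺]) = 2.42×10⁻²³ mol/L
ZnS requires the lower [S²⁻], so it precipitates first.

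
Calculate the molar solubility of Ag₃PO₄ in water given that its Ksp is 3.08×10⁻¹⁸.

1.84×10⁻⁵ M

Ag₃PO₄(s) ⇌ 3 Ag⁺(aq) + PO₄³⁻(aq)
Let s be the molar solubility. Then [Ag⁺] = 3s and [PO₄³⁻] = s.
Ksp = [Ag⁺]^3[PO₄³⁻] = (3s)^3 · s = 27s^4
27s^4 = 3.08×10⁻¹⁸  ⇒  s^4 = 1.14×10⁻¹⁹
Taking the 4th root, s = 1.84×10⁻⁵ mol/L.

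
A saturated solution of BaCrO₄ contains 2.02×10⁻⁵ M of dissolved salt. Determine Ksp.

Ksp = 4.08×10⁻¹⁰

BaCrO₄(s) ⇌ Ba²⁺(aq) + CrO₄²⁻(aq)
Let s be the molar solubility. Then [Ba²⁺] = s and [CrO₄²⁻] = s.
Ksp = [Ba²⁺][CrO₄²⁻] = s · s = s^2
Ksp = (2.02×10⁻⁵)^2 = 4.08×10⁻¹⁰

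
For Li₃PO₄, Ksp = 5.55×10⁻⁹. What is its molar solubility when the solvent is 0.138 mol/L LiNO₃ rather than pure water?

Li₃PO₄(s) ⇌ 3 Li⁺(aq) + PO₄³⁻(aq)
Li⁺ is already present at 0.138 mol/L. If s mol/L of Li₃PO₄ dissolves, [PO₄³⁻] = s while [Li⁺] ≈ 0.138 mol/L.
Ksp = [Li⁺]^3[PO₄³⁻] = (0.138)^3s
s = 5.55×10⁻⁹ / (0.138)^3 = 2.11×10⁻⁶
s = 2.11×10⁻⁶ mol/L

2.11×10⁻⁶ M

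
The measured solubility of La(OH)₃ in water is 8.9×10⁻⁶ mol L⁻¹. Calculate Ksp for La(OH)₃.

Ksp = 1.7×10⁻¹⁹

La(OH)₃(s) ⇌ La³⁺(aq) + 3 OH⁻(aq)
Let s be the molar solubility. Then [La³⁺] = s and [OH⁻] = 3s.
Ksp = [La³⁺][OH⁻]^3 = s · (3s)^3 = 27s^4
Ksp = 27 × (8.9×10⁻⁶)^4 = 1.7×10⁻¹⁹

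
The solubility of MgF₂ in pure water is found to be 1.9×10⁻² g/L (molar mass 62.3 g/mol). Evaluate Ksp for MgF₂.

Molar solubility s = (1.9×10⁻² g/L) / (62.3 g/mol) = 3.050×10⁻⁴ mol/L
MgF₂(s) ⇌ Mg²⁺(aq) + 2 F⁻(aq)
For each mole of MgF₂ that dissolves per liter, [Mg²⁺] = s and [F⁻] = 2s; let s denote this solubility.
Ksp = [Mg²⁺][F⁻]^2 = s · (2s)^2 = 4s^3
Ksp = 4 × (3.050×10⁻⁴)^3 = 1.1×10⁻¹⁰

Ksp = 1.1×10⁻¹⁰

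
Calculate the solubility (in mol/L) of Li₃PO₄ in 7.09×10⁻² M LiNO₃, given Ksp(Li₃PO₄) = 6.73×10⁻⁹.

1.89×10⁻⁵ M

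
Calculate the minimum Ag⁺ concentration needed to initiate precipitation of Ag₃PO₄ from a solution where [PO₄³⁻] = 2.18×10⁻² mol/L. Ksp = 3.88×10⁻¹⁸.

A salt starts to precipitate once the ion product Q reaches its Ksp.
Ag₃PO₄(s) ⇌ 3 Ag⁺(aq) + PO₄³⁻(aq)
Ksp = [Ag⁺]^3[PO₄³⁻] = [Ag⁺]^3(2.18×10⁻²)
[Ag⁺]^3 = 3.88×10⁻¹⁸ / (2.18×10⁻²) = 1.78×10⁻¹⁶
[Ag⁺] = 5.63×10⁻⁶ mol/L

5.63×10⁻⁶ M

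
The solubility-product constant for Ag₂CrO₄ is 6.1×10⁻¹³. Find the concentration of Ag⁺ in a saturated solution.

Ag₂CrO₄(s) ⇌ 2 Ag⁺(aq) + CrO₄²⁻(aq)
With molar solubility s: [Ag⁺] = 2s, [CrO₄²⁻] = s.
Ksp = [Ag⁺]^2[CrO₄²⁻] = (2s)^2 · s = 4s^3 = 6.1×10⁻¹³
s = 5.3×10⁻⁵ M
[Ag⁺] = 2s = 1.1×10⁻⁴ M

1.1×10⁻⁴ M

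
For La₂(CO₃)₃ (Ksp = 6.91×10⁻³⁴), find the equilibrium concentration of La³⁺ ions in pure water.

1.83×10⁻⁷ M

La₂(CO₃)₃(s) ⇌ 2 La³⁺(aq) + 3 CO₃²⁻(aq)
Let s be the molar solubility. Then [La³⁺] = 2s and [CO₃²⁻] = 3s.
Ksp = [La³⁺]^2[CO₃²⁻]^3 = (2s)^2 · (3s)^3 = 108s^5 = 6.91×10⁻³⁴
s = 9.15×10⁻⁸ M
[La³⁺] = 2s = 1.83×10⁻⁷ M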